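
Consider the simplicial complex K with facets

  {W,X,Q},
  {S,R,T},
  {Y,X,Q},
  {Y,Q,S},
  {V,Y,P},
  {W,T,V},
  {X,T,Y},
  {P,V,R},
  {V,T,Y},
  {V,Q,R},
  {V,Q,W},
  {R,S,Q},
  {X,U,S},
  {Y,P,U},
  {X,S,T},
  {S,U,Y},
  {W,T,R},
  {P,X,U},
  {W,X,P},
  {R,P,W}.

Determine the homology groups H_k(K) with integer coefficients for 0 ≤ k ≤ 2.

Take the total order P < Q < R < S < T < U < V < W < X < Y on the vertex set. Then K (dimension 2) consists of the simplices:

  0-simplices (10): P, Q, R, S, T, U, V, W, X, Y
  1-simplices (30): PR, PU, PV, PW, PX, PY, QR, QS, QV, QW, QX, QY, RS, RT, RV, RW, ST, SU, SX, SY, TV, TW, TX, TY, UX, UY, VW, VY, WX, XY
  2-simplices (20): PRV, PRW, PUX, PUY, PVY, PWX, QRS, QRV, QSY, QVW, QWX, QXY, RST, RTW, STX, SUX, SUY, TVW, TVY, TXY

Hence C_0 ≅ Z^10, C_1 ≅ Z^30, C_2 ≅ Z^20.

∂_1: C_1 → C_0 is given by ∂[p,q] = [q] − [p]. For instance
  ∂TW = W − T.
The 10×30 boundary matrix has rank 9 and Smith normal form diag(1,1,1,1,1,1,1,1,1).

The boundary map ∂_2: C_2 → C_1 acts by ∂[p,q,r] = [q,r] − [p,r] + [p,q]. For instance
  ∂PWX = WX − PX + PW,
  ∂PUX = UX − PX + PU.
The resulting 30×20 matrix has rank 20, and its Smith normal form has invariant factors (1,1,1,1,1,1,1,1,1,1,1,1,1,1,1,1,1,1,1,2).

From H_k ≅ ker(∂_k) / im(∂_{k+1}) we obtain:

  H_0: rank C_0 − rank ∂_1 = 10 − 9 = 1, and the invariant factors of ∂_1 are all 1, so H_0 = Z.
  H_1: rank ker ∂_1 − rank ∂_2 = (30 − 9) − 20 = 1, and ∂_2 has invariant factor 2 > 1, so H_1 = Z ⊕ Z/2.
  H_2: rank ker ∂_2 − rank ∂_3 = (20 − 20) − 0 = 0, and there is no ∂_3, so H_2 = 0.

H_0 = Z,  H_1 = Z ⊕ Z/2,  H_2 = 0.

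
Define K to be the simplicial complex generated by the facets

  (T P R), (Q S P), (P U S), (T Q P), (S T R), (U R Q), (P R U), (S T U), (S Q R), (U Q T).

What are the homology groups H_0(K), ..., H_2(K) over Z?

H_0 ≅ Z,  H_1 ≅ Z/2,  H_2 = 0.

We work with the vertex ordering P < Q < R < S < T < U. The simplices of K, each written with vertices in increasing order, are:

  0-simplices (6): P, Q, R, S, T, U
  1-simplices (15): PQ, PR, PS, PT, PU, QR, QS, QT, QU, RS, RT, RU, ST, SU, TU
  2-simplices (10): PQS, PQT, PRT, PRU, PSU, QRS, QRU, QTU, RST, STU

giving chain groups C_0 ≅ Z^6, C_1 ≅ Z^15, C_2 ≅ Z^10.

The boundary map ∂_1: C_1 → C_0 sends each edge [p,q] (with p < q) to q − p.
The 6×15 boundary matrix has rank 5 and Smith normal form diag(1,1,1,1,1).

The boundary map ∂_2: C_2 → C_1 acts by ∂[p,q,r] = [q,r] − [p,r] + [p,q]. For instance
  ∂QTU = TU − QU + QT,
  ∂STU = TU − SU + ST.
This gives a 15×10 integer matrix of rank 10; reducing to Smith normal form yields diagonal entries (1,1,1,1,1,1,1,1,1,2).

From H_k ≅ ker(∂_k) / im(∂_{k+1}) we obtain:

  H_0: rank C_0 − rank ∂_1 = 6 − 5 = 1, and the invariant factors of ∂_1 are all 1, so H_0 = Z.
  H_1: rank ker ∂_1 − rank ∂_2 = (15 − 5) − 10 = 0, and ∂_2 has invariant factor 2 > 1, so H_1 = Z/2.
  H_2: rank ker ∂_2 − rank ∂_3 = (10 − 10) − 0 = 0, and there is no ∂_3, so H_2 = 0.

(K is a triangulation of the real projective plane RP^2.)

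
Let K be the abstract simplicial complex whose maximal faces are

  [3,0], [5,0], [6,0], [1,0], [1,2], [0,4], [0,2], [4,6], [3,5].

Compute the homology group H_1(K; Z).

We work with the vertex ordering 0 < 1 < 2 < 3 < 4 < 5 < 6. The simplices of K, each written with vertices in increasing order, are:

  0-simplices (7): [0], [1], [2], [3], [4], [5], [6]
  1-simplices (9): [0,1], [0,2], [0,3], [0,4], [0,5], [0,6], [1,2], [3,5], [4,6]

so the chain groups are C_0 ≅ Z^7, C_1 ≅ Z^9.

∂_1: C_1 → C_0 maps an edge to its endpoints' difference, ∂[p,q] = q − p. For instance
  ∂[3,5] = [5] − [3].
This gives a 7×9 integer matrix of rank 6; reducing to Smith normal form yields diagonal entries (1,1,1,1,1,1).

From H_k ≅ ker(∂_k) / im(∂_{k+1}) we obtain:

  H_1: rank ker ∂_1 − rank ∂_2 = (9 − 6) − 0 = 3, and there is no ∂_2, so H_1 ≅ Z^3.

(K is a triangulation of a wedge of 3 circles.)

H_1 ≅ Z^3.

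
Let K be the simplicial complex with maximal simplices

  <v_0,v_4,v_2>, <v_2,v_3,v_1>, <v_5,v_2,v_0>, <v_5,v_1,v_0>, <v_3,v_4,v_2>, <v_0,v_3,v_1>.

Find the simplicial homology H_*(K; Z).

We work with the vertex ordering v_0 < v_1 < v_2 < v_3 < v_4 < v_5. The simplices of K, each written with vertices in increasing order, are:

  0-simplices (6): [v_0], [v_1], [v_2], [v_3], [v_4], [v_5]
  1-simplices (12): [v_0,v_1], [v_0,v_2], [v_0,v_3], [v_0,v_4], [v_0,v_5], [v_1,v_2], [v_1,v_3], [v_1,v_5], [v_2,v_3], [v_2,v_4], [v_2,v_5], [v_3,v_4]
  2-simplices (6): [v_0,v_1,v_3], [v_0,v_1,v_5], [v_0,v_2,v_4], [v_0,v_2,v_5], [v_1,v_2,v_3], [v_2,v_3,v_4]

Hence C_0 ≅ Z^6, C_1 ≅ Z^12, C_2 ≅ Z^6.

The boundary map ∂_1: C_1 → C_0 is given by ∂[p,q] = [q] − [p]. For instance
  ∂[v_3,v_4] = [v_4] − [v_3].
As a 6×12 matrix over Z this has rank 5, with invariant factors (1,1,1,1,1).

The boundary map ∂_2: C_2 → C_1 acts by ∂[p,q,r] = [q,r] − [p,r] + [p,q]. For instance
  ∂[v_0,v_1,v_5] = [v_1,v_5] − [v_0,v_5] + [v_0,v_1],
  ∂[v_1,v_2,v_3] = [v_2,v_3] − [v_1,v_3] + [v_1,v_2].
As a 12×6 matrix over Z this has rank 6, with invariant factors (1,1,1,1,1,1).

Reading off H_k = ker ∂_k / im ∂_{k+1}:

  H_0: rank C_0 − rank ∂_1 = 6 − 5 = 1, and the invariant factors of ∂_1 are all 1, so H_0 ≅ Z.
  H_1: rank ker ∂_1 − rank ∂_2 = (12 − 5) − 6 = 1, and the invariant factors of ∂_2 are all 1, so H_1 ≅ Z.
  H_2: rank ker ∂_2 − rank ∂_3 = (6 − 6) − 0 = 0, and there is no ∂_3, so H_2 ≅ 0.

As a check, the Euler characteristic is 6 − 12 + 6 = 0, which agrees with 1 − 1 + 0 = 0.
(K is a triangulation of the cylinder S^1 x I.)

H_0 ≅ Z,  H_1 ≅ Z,  H_2 = 0.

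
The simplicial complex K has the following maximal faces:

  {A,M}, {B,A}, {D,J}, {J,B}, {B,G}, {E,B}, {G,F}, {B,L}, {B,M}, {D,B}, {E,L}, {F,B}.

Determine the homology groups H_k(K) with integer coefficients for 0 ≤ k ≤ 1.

H_0 ≅ Z,  H_1 ≅ Z^4.

K has 9 vertices, 12 edges.
rank ∂_0 = 0, rank ∂_1 = 8 ⇒ b_0 = 9 − 0 − 8 = 1; all invariant factors of ∂_1 are 1 so no torsion. So H_0 ≅ Z.
rank ∂_1 = 8, rank ∂_2 = 0 ⇒ b_1 = 12 − 8 − 0 = 4. So H_1 ≅ Z^4.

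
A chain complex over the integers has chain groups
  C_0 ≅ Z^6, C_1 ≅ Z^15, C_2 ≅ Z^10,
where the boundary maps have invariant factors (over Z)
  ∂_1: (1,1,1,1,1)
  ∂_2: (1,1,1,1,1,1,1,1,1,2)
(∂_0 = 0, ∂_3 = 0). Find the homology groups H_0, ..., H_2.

H_0 ≅ Z,  H_1 ≅ Z_2,  H_2 = 0.

H_0: b_0 = 6 − 0 − 5 = 1; torsion from ∂_1 factors > 1: none. So H_0 ≅ Z.
H_1: b_1 = 15 − 5 − 10 = 0; torsion from ∂_2 factors > 1: [2]. So H_1 ≅ Z_2.
H_2: b_2 = 10 − 10 − 0 = 0; torsion from ∂_3 factors > 1: none. So H_2 ≅ 0.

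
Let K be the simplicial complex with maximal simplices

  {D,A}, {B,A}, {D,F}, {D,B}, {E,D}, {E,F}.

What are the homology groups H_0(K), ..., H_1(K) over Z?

Fix the vertex order A < B < D < E < F and write every simplex with vertices in increasing order. Then dim K = 1 and the simplices of K are:

  0-simplices (5): A, B, D, E, F
  1-simplices (6): AB, AD, BD, DE, DF, EF

so the chain groups are C_0 ≅ Z^5, C_1 ≅ Z^6.

The boundary map ∂_1: C_1 → C_0 maps an edge to its endpoints' difference, ∂[p,q] = q − p. For instance
  ∂DF = F − D.
This gives a 5×6 integer matrix of rank 4; reducing to Smith normal form yields diagonal entries (1,1,1,1).

Reading off H_k = ker ∂_k / im ∂_{k+1}:

  H_0: rank C_0 − rank ∂_1 = 5 − 4 = 1, and the invariant factors of ∂_1 are all 1, so H_0 = Z.
  H_1: rank ker ∂_1 − rank ∂_2 = (6 − 4) − 0 = 2, and there is no ∂_2, so H_1 = Z^2.

As a check, the Euler characteristic is 5 − 6 = -1, which agrees with 1 − 2 = -1.

H_0 = Z,  H_1 = Z^2.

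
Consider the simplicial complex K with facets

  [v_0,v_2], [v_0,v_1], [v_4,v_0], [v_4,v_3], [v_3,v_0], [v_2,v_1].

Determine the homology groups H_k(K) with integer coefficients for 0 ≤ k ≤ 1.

H_0 ≅ Z,  H_1 ≅ Z^2.

Fix the vertex order v_0 < v_1 < v_2 < v_3 < v_4 and write every simplex with vertices in increasing order. Then dim K = 1 and the simplices of K are:

  0-simplices (5): [v_0], [v_1], [v_2], [v_3], [v_4]
  1-simplices (6): [v_0,v_1], [v_0,v_2], [v_0,v_3], [v_0,v_4], [v_1,v_2], [v_3,v_4]

giving chain groups C_0 ≅ Z^5, C_1 ≅ Z^6.

Boundary ∂_1: C_1 → C_0 sends each edge [p,q] (with p < q) to q − p.
The resulting 5×6 matrix has rank 4, and its Smith normal form has invariant factors (1,1,1,1).

Reading off H_k = ker ∂_k / im ∂_{k+1}:

  H_0: rank C_0 − rank ∂_1 = 5 − 4 = 1, and the invariant factors of ∂_1 are all 1, so H_0 = Z.
  H_1: rank ker ∂_1 − rank ∂_2 = (6 − 4) − 0 = 2, and there is no ∂_2, so H_1 = Z^2.

As a check, the Euler characteristic is 5 − 6 = -1, which agrees with 1 − 2 = -1.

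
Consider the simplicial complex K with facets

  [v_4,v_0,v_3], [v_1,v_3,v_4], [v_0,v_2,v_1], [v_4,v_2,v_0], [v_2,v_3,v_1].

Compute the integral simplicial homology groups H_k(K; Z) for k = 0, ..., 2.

H_0 ≅ Z,  H_1 ≅ Z,  H_2 = 0.

Order the vertices as v_0 < v_1 < v_2 < v_3 < v_4. Listing each simplex with vertices in this order, K has dimension 2 with simplices:

  0-simplices (5): [v_0], [v_1], [v_2], [v_3], [v_4]
  1-simplices (10): [v_0,v_1], [v_0,v_2], [v_0,v_3], [v_0,v_4], [v_1,v_2], [v_1,v_3], [v_1,v_4], [v_2,v_3], [v_2,v_4], [v_3,v_4]
  2-simplices (5): [v_0,v_1,v_2], [v_0,v_2,v_4], [v_0,v_3,v_4], [v_1,v_2,v_3], [v_1,v_3,v_4]

giving chain groups C_0 ≅ Z^5, C_1 ≅ Z^10, C_2 ≅ Z^5.

∂_1: C_1 → C_0 is given by ∂[p,q] = [q] − [p].
As a 5×10 matrix over Z this has rank 4, with invariant factors (1,1,1,1).

Boundary ∂_2: C_2 → C_1 acts by ∂[p,q,r] = [q,r] − [p,r] + [p,q]. For instance
  ∂[v_0,v_3,v_4] = [v_3,v_4] − [v_0,v_4] + [v_0,v_3],
  ∂[v_1,v_2,v_3] = [v_2,v_3] − [v_1,v_3] + [v_1,v_2].
As a 10×5 matrix over Z this has rank 5, with invariant factors (1,1,1,1,1).

Reading off H_k = ker ∂_k / im ∂_{k+1}:

  H_0: rank C_0 − rank ∂_1 = 5 − 4 = 1, and the invariant factors of ∂_1 are all 1, so H_0 = Z.
  H_1: rank ker ∂_1 − rank ∂_2 = (10 − 4) − 5 = 1, and the invariant factors of ∂_2 are all 1, so H_1 = Z.
  H_2: rank ker ∂_2 − rank ∂_3 = (5 − 5) − 0 = 0, and there is no ∂_3, so H_2 = 0.

As a check, the Euler characteristic is 5 − 10 + 5 = 0, which agrees with 1 − 1 + 0 = 0.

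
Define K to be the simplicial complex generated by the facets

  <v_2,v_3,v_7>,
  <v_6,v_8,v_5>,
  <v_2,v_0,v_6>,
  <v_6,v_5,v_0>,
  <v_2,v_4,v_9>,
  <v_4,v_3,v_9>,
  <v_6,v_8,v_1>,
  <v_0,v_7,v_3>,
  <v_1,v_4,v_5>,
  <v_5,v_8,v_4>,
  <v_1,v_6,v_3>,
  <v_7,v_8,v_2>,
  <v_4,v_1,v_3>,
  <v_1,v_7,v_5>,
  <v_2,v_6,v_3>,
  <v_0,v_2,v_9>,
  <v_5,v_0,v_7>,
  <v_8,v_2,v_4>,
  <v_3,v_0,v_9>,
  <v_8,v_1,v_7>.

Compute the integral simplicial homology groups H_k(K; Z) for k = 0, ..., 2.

We work with the vertex ordering v_0 < v_1 < v_2 < v_3 < v_4 < v_5 < v_6 < v_7 < v_8 < v_9. The simplices of K, each written with vertices in increasing order, are:

  0-simplices (10): [v_0], [v_1], [v_2], [v_3], [v_4], [v_5], [v_6], [v_7], [v_8], [v_9]
  1-simplices (30): (30 of them)
  2-simplices (20): (20 of them)

giving chain groups C_0 ≅ Z^10, C_1 ≅ Z^30, C_2 ≅ Z^20.

∂_1: C_1 → C_0 sends each edge [p,q] (with p < q) to q − p. For instance
  ∂[v_3,v_6] = [v_6] − [v_3].
The resulting 10×30 matrix has rank 9, and its Smith normal form has invariant factors (1,1,1,1,1,1,1,1,1).

∂_2: C_2 → C_1 acts by ∂[p,q,r] = [q,r] − [p,r] + [p,q]. For instance
  ∂[v_0,v_2,v_6] = [v_2,v_6] − [v_0,v_6] + [v_0,v_2],
  ∂[v_1,v_4,v_5] = [v_4,v_5] − [v_1,v_5] + [v_1,v_4].
This gives a 30×20 integer matrix of rank 20; reducing to Smith normal form yields diagonal entries (1,1,1,1,1,1,1,1,1,1,1,1,1,1,1,1,1,1,1,2).

Now H_k = ker ∂_k / im ∂_{k+1}, so:

  H_0: rank C_0 − rank ∂_1 = 10 − 9 = 1, and the invariant factors of ∂_1 are all 1, so H_0 = Z.
  H_1: rank ker ∂_1 − rank ∂_2 = (30 − 9) − 20 = 1, and ∂_2 has invariant factor 2 > 1, so H_1 = Z × Z/2.
  H_2: rank ker ∂_2 − rank ∂_3 = (20 − 20) − 0 = 0, and there is no ∂_3, so H_2 = 0.

As a check, the Euler characteristic is 10 − 30 + 20 = 0, which agrees with 1 − 1 + 0 = 0.

H_0 = Z,  H_1 = Z × Z/2,  H_2 = 0.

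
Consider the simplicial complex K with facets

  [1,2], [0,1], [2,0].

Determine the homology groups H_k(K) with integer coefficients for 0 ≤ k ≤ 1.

H_0 ≅ Z,  H_1 ≅ Z.

Order the vertices as 0 < 1 < 2. Listing each simplex with vertices in this order, K has dimension 1 with simplices:

  0-simplices (3): [0], [1], [2]
  1-simplices (3): [0,1], [0,2], [1,2]

so the chain groups are C_0 ≅ Z^3, C_1 ≅ Z^3.

Boundary ∂_1: C_1 → C_0 maps an edge to its endpoints' difference, ∂[p,q] = q − p. For instance
  ∂[1,2] = [2] − [1].
This gives a 3×3 integer matrix of rank 2; reducing to Smith normal form yields diagonal entries (1,1).

Computing H_k = (kernel of ∂_k) / (image of ∂_{k+1}):

  H_0: rank C_0 − rank ∂_1 = 3 − 2 = 1, and the invariant factors of ∂_1 are all 1, so H_0 ≅ Z.
  H_1: rank ker ∂_1 − rank ∂_2 = (3 − 2) − 0 = 1, and there is no ∂_2, so H_1 ≅ Z.

As a check, the Euler characteristic is 3 − 3 = 0, which agrees with 1 − 1 = 0.
(K is a triangulation of the circle S^1.)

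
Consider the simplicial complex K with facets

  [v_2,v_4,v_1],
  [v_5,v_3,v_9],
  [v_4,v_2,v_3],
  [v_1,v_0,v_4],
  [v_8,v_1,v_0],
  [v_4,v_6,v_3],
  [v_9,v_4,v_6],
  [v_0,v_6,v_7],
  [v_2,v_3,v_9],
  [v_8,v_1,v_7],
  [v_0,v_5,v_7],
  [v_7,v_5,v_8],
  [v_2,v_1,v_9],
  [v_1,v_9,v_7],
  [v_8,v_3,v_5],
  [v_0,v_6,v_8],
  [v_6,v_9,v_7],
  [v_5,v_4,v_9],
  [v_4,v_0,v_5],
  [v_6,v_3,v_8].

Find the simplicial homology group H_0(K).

H_0 = Z.

K has 10 vertices, 30 edges, 20 triangles.
rank ∂_0 = 0, rank ∂_1 = 9 ⇒ b_0 = 10 − 0 − 9 = 1; all invariant factors of ∂_1 are 1 so no torsion. So H_0 = Z.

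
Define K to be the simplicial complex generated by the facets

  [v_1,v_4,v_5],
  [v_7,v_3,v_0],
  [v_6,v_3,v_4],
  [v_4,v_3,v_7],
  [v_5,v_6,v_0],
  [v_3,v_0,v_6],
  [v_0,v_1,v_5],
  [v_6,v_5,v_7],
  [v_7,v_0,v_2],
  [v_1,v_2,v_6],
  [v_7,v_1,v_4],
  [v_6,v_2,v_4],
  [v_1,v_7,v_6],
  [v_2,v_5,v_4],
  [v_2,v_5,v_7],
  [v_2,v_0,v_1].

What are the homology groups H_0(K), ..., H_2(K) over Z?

H_0 = Z,  H_1 = Z^2,  H_2 = Z.

Take the total order v_0 < v_1 < v_2 < v_3 < v_4 < v_5 < v_6 < v_7 on the vertex set. Then K (dimension 2) consists of the simplices:

  0-simplices (8): [v_0], [v_1], [v_2], [v_3], [v_4], [v_5], [v_6], [v_7]
  1-simplices (24): (24 of them)
  2-simplices (16): (16 of them)

so the chain groups are C_0 ≅ Z^8, C_1 ≅ Z^24, C_2 ≅ Z^16.

The boundary map ∂_1: C_1 → C_0 is given by ∂[p,q] = [q] − [p].
As a 8×24 matrix over Z this has rank 7, with invariant factors (1,1,1,1,1,1,1).

The boundary map ∂_2: C_2 → C_1 sends each 2-simplex [p,q,r] to [q,r] − [p,r] + [p,q]. For instance
  ∂[v_1,v_4,v_7] = [v_4,v_7] − [v_1,v_7] + [v_1,v_4],
  ∂[v_1,v_4,v_5] = [v_4,v_5] − [v_1,v_5] + [v_1,v_4].
The 24×16 boundary matrix has rank 15 and Smith normal form diag(1,1,1,1,1,1,1,1,1,1,1,1,1,1,1).

Now H_k = ker ∂_k / im ∂_{k+1}, so:

  H_0: rank C_0 − rank ∂_1 = 8 − 7 = 1, and the invariant factors of ∂_1 are all 1, so H_0 ≅ Z.
  H_1: rank ker ∂_1 − rank ∂_2 = (24 − 7) − 15 = 2, and the invariant factors of ∂_2 are all 1, so H_1 ≅ Z^2.
  H_2: rank ker ∂_2 − rank ∂_3 = (16 − 15) − 0 = 1, and there is no ∂_3, so H_2 ≅ Z.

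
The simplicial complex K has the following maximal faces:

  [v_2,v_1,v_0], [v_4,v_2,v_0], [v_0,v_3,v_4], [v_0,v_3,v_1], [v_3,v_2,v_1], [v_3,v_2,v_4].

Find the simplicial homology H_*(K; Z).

K has 5 vertices, 9 edges, 6 triangles.
rank ∂_0 = 0, rank ∂_1 = 4 ⇒ b_0 = 5 − 0 − 4 = 1; all invariant factors of ∂_1 are 1 so no torsion. So H_0 ≅ Z.
rank ∂_1 = 4, rank ∂_2 = 5 ⇒ b_1 = 9 − 4 − 5 = 0; all invariant factors of ∂_2 are 1 so no torsion. So H_1 ≅ 0.
rank ∂_2 = 5, rank ∂_3 = 0 ⇒ b_2 = 6 − 5 − 0 = 1. So H_2 ≅ Z.

H_0 = Z,  H_1 = 0,  H_2 = Z.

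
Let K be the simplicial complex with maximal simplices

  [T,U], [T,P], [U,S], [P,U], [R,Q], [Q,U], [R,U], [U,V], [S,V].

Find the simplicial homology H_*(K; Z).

H_0 = Z,  H_1 = Z^3.

Fix the vertex order P < Q < R < S < T < U < V and write every simplex with vertices in increasing order. Then dim K = 1 and the simplices of K are:

  0-simplices (7): P, Q, R, S, T, U, V
  1-simplices (9): PT, PU, QR, QU, RU, SU, SV, TU, UV

giving chain groups C_0 ≅ Z^7, C_1 ≅ Z^9.

Boundary ∂_1: C_1 → C_0 maps an edge to its endpoints' difference, ∂[p,q] = q − p.
The resulting 7×9 matrix has rank 6, and its Smith normal form has invariant factors (1,1,1,1,1,1).

Reading off H_k = ker ∂_k / im ∂_{k+1}:

  H_0: rank C_0 − rank ∂_1 = 7 − 6 = 1, and the invariant factors of ∂_1 are all 1, so H_0 = Z.
  H_1: rank ker ∂_1 − rank ∂_2 = (9 − 6) − 0 = 3, and there is no ∂_2, so H_1 = Z^3.

(K is a triangulation of a wedge of 3 circles.)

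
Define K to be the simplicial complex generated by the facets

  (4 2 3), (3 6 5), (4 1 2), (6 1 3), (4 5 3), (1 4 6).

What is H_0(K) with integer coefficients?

Take the total order 1 < 2 < 3 < 4 < 5 < 6 on the vertex set. Then K (dimension 2) consists of the simplices:

  0-simplices (6): [1], [2], [3], [4], [5], [6]
  1-simplices (12): [1,2], [1,3], [1,4], [1,6], [2,3], [2,4], [3,4], [3,5], [3,6], [4,5], [4,6], [5,6]
  2-simplices (6): [1,2,4], [1,3,6], [1,4,6], [2,3,4], [3,4,5], [3,5,6]

giving chain groups C_0 ≅ Z^6, C_1 ≅ Z^12, C_2 ≅ Z^6.

Boundary ∂_1: C_1 → C_0 maps an edge to its endpoints' difference, ∂[p,q] = q − p.
As a 6×12 matrix over Z this has rank 5, with invariant factors (1,1,1,1,1).

The boundary map ∂_2: C_2 → C_1 maps a triangle to the signed sum of its edges. For instance
  ∂[2,3,4] = [3,4] − [2,4] + [2,3],
  ∂[3,4,5] = [4,5] − [3,5] + [3,4].
This gives a 12×6 integer matrix of rank 6; reducing to Smith normal form yields diagonal entries (1,1,1,1,1,1).

Reading off H_k = ker ∂_k / im ∂_{k+1}:

  H_0: rank C_0 − rank ∂_1 = 6 − 5 = 1, and the invariant factors of ∂_1 are all 1, so H_0 ≅ Z.

(K is a triangulation of the cylinder S^1 x I.)

H_0 ≅ Z.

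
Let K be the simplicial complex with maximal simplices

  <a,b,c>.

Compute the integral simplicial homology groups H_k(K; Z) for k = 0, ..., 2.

H_0 = Z,  H_1 = 0,  H_2 = 0.

Fix the vertex order a < b < c and write every simplex with vertices in increasing order. Then dim K = 2 and the simplices of K are:

  0-simplices (3): a, b, c
  1-simplices (3): ab, ac, bc
  2-simplices (1): abc

Hence C_0 ≅ Z^3, C_1 ≅ Z^3, C_2 ≅ Z^1.

∂_1: C_1 → C_0 sends each edge [p,q] (with p < q) to q − p. For instance
  ∂ac = c − a.
This gives a 3×3 integer matrix of rank 2; reducing to Smith normal form yields diagonal entries (1,1).

∂_2: C_2 → C_1 acts by ∂[p,q,r] = [q,r] − [p,r] + [p,q]. For instance
  ∂abc = bc − ac + ab.
As a 3×1 matrix over Z this has rank 1, with invariant factors (1).

Now H_k = ker ∂_k / im ∂_{k+1}, so:

  H_0: rank C_0 − rank ∂_1 = 3 − 2 = 1, and the invariant factors of ∂_1 are all 1, so H_0 = Z.
  H_1: rank ker ∂_1 − rank ∂_2 = (3 − 2) − 1 = 0, and the invariant factors of ∂_2 are all 1, so H_1 = 0.
  H_2: rank ker ∂_2 − rank ∂_3 = (1 − 1) − 0 = 0, and there is no ∂_3, so H_2 = 0.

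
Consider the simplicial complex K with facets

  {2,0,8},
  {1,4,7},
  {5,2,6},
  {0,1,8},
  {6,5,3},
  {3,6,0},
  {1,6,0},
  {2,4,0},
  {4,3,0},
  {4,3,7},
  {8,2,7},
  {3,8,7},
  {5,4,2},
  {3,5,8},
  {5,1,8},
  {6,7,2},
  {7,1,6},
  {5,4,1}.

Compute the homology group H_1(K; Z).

H_1 ≅ Z^2.

We work with the vertex ordering 0 < 1 < 2 < 3 < 4 < 5 < 6 < 7 < 8. The simplices of K, each written with vertices in increasing order, are:

  0-simplices (9): [0], [1], [2], [3], [4], [5], [6], [7], [8]
  1-simplices (27): (27 of them)
  2-simplices (18): [0,1,6], [0,1,8], [0,2,4], [0,2,8], [0,3,4], [0,3,6], [1,4,5], [1,4,7], [1,5,8], [1,6,7], [2,4,5], [2,5,6], [2,6,7], [2,7,8], [3,4,7], [3,5,6], [3,5,8], [3,7,8]

so the chain groups are C_0 ≅ Z^9, C_1 ≅ Z^27, C_2 ≅ Z^18.

∂_1: C_1 → C_0 maps an edge to its endpoints' difference, ∂[p,q] = q − p. For instance
  ∂[2,7] = [7] − [2].
The resulting 9×27 matrix has rank 8, and its Smith normal form has invariant factors (1,1,1,1,1,1,1,1).

Boundary ∂_2: C_2 → C_1 maps a triangle to the signed sum of its edges. For instance
  ∂[1,4,7] = [4,7] − [1,7] + [1,4],
  ∂[2,5,6] = [5,6] − [2,6] + [2,5].
As a 27×18 matrix over Z this has rank 17, with invariant factors (1,1,1,1,1,1,1,1,1,1,1,1,1,1,1,1,1).

Computing H_k = (kernel of ∂_k) / (image of ∂_{k+1}):

  H_1: rank ker ∂_1 − rank ∂_2 = (27 − 8) − 17 = 2, and the invariant factors of ∂_2 are all 1, so H_1 = Z^2.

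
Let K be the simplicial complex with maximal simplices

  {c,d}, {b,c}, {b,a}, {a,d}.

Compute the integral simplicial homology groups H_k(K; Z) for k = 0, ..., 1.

H_0 = Z,  H_1 = Z.

K has 4 vertices, 4 edges.
rank ∂_0 = 0, rank ∂_1 = 3 ⇒ b_0 = 4 − 0 − 3 = 1; all invariant factors of ∂_1 are 1 so no torsion. So H_0 = Z.
rank ∂_1 = 3, rank ∂_2 = 0 ⇒ b_1 = 4 − 3 − 0 = 1. So H_1 = Z.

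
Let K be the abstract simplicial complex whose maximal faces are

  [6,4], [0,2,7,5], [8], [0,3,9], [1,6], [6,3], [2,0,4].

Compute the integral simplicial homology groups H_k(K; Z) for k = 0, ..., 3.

Order the vertices as 0 < 1 < 2 < 3 < 4 < 5 < 6 < 7 < 8 < 9. Listing each simplex with vertices in this order, K has dimension 3 with simplices:

  0-simplices (10): [0], [1], [2], [3], [4], [5], [6], [7], [8], [9]
  1-simplices (14): [0,2], [0,3], [0,4], [0,5], [0,7], [0,9], [1,6], [2,4], [2,5], [2,7], [3,6], [3,9], [4,6], [5,7]
  2-simplices (6): [0,2,4], [0,2,5], [0,2,7], [0,3,9], [0,5,7], [2,5,7]
  3-simplices (1): [0,2,5,7]

giving chain groups C_0 ≅ Z^10, C_1 ≅ Z^14, C_2 ≅ Z^6, C_3 ≅ Z^1.

Boundary ∂_1: C_1 → C_0 is given by ∂[p,q] = [q] − [p]. For instance
  ∂[3,9] = [9] − [3].
The resulting 10×14 matrix has rank 8, and its Smith normal form has invariant factors (1,1,1,1,1,1,1,1).

Boundary ∂_2: C_2 → C_1 sends each 2-simplex [p,q,r] to [q,r] − [p,r] + [p,q]. For instance
  ∂[0,2,7] = [2,7] − [0,7] + [0,2],
  ∂[0,2,4] = [2,4] − [0,4] + [0,2].
The 14×6 boundary matrix has rank 5 and Smith normal form diag(1,1,1,1,1).

∂_3: C_3 → C_2 sends each 3-simplex σ to the alternating sum Σ_i (−1)^i (σ with its i-th vertex removed). For instance
  ∂[0,2,5,7] = [2,5,7] − [0,5,7] + [0,2,7] − [0,2,5].
The resulting 6×1 matrix has rank 1, and its Smith normal form has invariant factors (1).

Computing H_k = (kernel of ∂_k) / (image of ∂_{k+1}):

  H_0: rank C_0 − rank ∂_1 = 10 − 8 = 2, and the invariant factors of ∂_1 are all 1, so H_0 = Z^2.
  H_1: rank ker ∂_1 − rank ∂_2 = (14 − 8) − 5 = 1, and the invariant factors of ∂_2 are all 1, so H_1 = Z.
  H_2: rank ker ∂_2 − rank ∂_3 = (6 − 5) − 1 = 0, and the invariant factors of ∂_3 are all 1, so H_2 = 0.
  H_3: rank ker ∂_3 − rank ∂_4 = (1 − 1) − 0 = 0, and there is no ∂_4, so H_3 = 0.

H_0 = Z^2,  H_1 = Z,  H_2 = 0,  H_3 = 0.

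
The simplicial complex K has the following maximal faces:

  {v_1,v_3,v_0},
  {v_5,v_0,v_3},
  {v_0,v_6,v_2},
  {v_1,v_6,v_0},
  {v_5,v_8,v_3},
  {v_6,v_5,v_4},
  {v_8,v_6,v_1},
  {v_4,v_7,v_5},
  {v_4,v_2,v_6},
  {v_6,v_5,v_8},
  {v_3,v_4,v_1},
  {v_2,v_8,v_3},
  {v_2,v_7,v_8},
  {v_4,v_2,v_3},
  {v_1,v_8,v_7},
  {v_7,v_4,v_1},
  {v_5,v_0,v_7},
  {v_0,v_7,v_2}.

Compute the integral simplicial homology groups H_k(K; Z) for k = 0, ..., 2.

H_0 ≅ Z,  H_1 ≅ Z^2,  H_2 ≅ Z.

K has 9 vertices, 27 edges, 18 triangles.
rank ∂_0 = 0, rank ∂_1 = 8 ⇒ b_0 = 9 − 0 − 8 = 1; all invariant factors of ∂_1 are 1 so no torsion. So H_0 ≅ Z.
rank ∂_1 = 8, rank ∂_2 = 17 ⇒ b_1 = 27 − 8 − 17 = 2; all invariant factors of ∂_2 are 1 so no torsion. So H_1 ≅ Z^2.
rank ∂_2 = 17, rank ∂_3 = 0 ⇒ b_2 = 18 − 17 − 0 = 1. So H_2 ≅ Z.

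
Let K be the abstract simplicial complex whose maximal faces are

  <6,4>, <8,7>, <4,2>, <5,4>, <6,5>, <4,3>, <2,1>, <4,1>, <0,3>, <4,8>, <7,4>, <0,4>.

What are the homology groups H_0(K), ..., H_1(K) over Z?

H_0 = Z,  H_1 = Z^4.

K has 9 vertices, 12 edges.
rank ∂_0 = 0, rank ∂_1 = 8 ⇒ b_0 = 9 − 0 − 8 = 1; all invariant factors of ∂_1 are 1 so no torsion. So H_0 = Z.
rank ∂_1 = 8, rank ∂_2 = 0 ⇒ b_1 = 12 − 8 − 0 = 4. So H_1 = Z^4.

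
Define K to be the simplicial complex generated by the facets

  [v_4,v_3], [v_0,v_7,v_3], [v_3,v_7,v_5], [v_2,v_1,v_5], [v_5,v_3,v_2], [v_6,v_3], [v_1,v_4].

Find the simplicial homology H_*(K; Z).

We work with the vertex ordering v_0 < v_1 < v_2 < v_3 < v_4 < v_5 < v_6 < v_7. The simplices of K, each written with vertices in increasing order, are:

  0-simplices (8): [v_0], [v_1], [v_2], [v_3], [v_4], [v_5], [v_6], [v_7]
  1-simplices (12): [v_0,v_3], [v_0,v_7], [v_1,v_2], [v_1,v_4], [v_1,v_5], [v_2,v_3], [v_2,v_5], [v_3,v_4], [v_3,v_5], [v_3,v_6], [v_3,v_7], [v_5,v_7]
  2-simplices (4): [v_0,v_3,v_7], [v_1,v_2,v_5], [v_2,v_3,v_5], [v_3,v_5,v_7]

so the chain groups are C_0 ≅ Z^8, C_1 ≅ Z^12, C_2 ≅ Z^4.

∂_1: C_1 → C_0 maps an edge to its endpoints' difference, ∂[p,q] = q − p. For instance
  ∂[v_2,v_3] = [v_3] − [v_2].
As a 8×12 matrix over Z this has rank 7, with invariant factors (1,1,1,1,1,1,1).

∂_2: C_2 → C_1 acts by ∂[p,q,r] = [q,r] − [p,r] + [p,q]. For instance
  ∂[v_1,v_2,v_5] = [v_2,v_5] − [v_1,v_5] + [v_1,v_2],
  ∂[v_2,v_3,v_5] = [v_3,v_5] − [v_2,v_5] + [v_2,v_3].
The resulting 12×4 matrix has rank 4, and its Smith normal form has invariant factors (1,1,1,1).

From H_k ≅ ker(∂_k) / im(∂_{k+1}) we obtain:

  H_0: rank C_0 − rank ∂_1 = 8 − 7 = 1, and the invariant factors of ∂_1 are all 1, so H_0 = Z.
  H_1: rank ker ∂_1 − rank ∂_2 = (12 − 7) − 4 = 1, and the invariant factors of ∂_2 are all 1, so H_1 = Z.
  H_2: rank ker ∂_2 − rank ∂_3 = (4 − 4) − 0 = 0, and there is no ∂_3, so H_2 = 0.

As a check, the Euler characteristic is 8 − 12 + 4 = 0, which agrees with 1 − 1 + 0 = 0.

H_0 = Z,  H_1 = Z,  H_2 = 0.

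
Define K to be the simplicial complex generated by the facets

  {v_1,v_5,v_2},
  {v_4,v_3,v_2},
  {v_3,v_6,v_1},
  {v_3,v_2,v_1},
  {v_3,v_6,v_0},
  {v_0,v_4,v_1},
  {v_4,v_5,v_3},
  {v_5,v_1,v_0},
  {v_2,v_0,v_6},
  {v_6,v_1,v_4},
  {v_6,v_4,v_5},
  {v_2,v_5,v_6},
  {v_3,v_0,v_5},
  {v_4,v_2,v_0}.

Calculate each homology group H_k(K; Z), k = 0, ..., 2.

H_0 ≅ Z,  H_1 ≅ Z^2,  H_2 ≅ Z.

Order the vertices as v_0 < v_1 < v_2 < v_3 < v_4 < v_5 < v_6. Listing each simplex with vertices in this order, K has dimension 2 with simplices:

  0-simplices (7): [v_0], [v_1], [v_2], [v_3], [v_4], [v_5], [v_6]
  1-simplices (21): (21 of them)
  2-simplices (14): (14 of them)

Hence C_0 ≅ Z^7, C_1 ≅ Z^21, C_2 ≅ Z^14.

∂_1: C_1 → C_0 maps an edge to its endpoints' difference, ∂[p,q] = q − p.
As a 7×21 matrix over Z this has rank 6, with invariant factors (1,1,1,1,1,1).

The boundary map ∂_2: C_2 → C_1 acts by ∂[p,q,r] = [q,r] − [p,r] + [p,q]. For instance
  ∂[v_0,v_3,v_6] = [v_3,v_6] − [v_0,v_6] + [v_0,v_3],
  ∂[v_0,v_3,v_5] = [v_3,v_5] − [v_0,v_5] + [v_0,v_3].
This gives a 21×14 integer matrix of rank 13; reducing to Smith normal form yields diagonal entries (1,1,1,1,1,1,1,1,1,1,1,1,1).

Reading off H_k = ker ∂_k / im ∂_{k+1}:

  H_0: rank C_0 − rank ∂_1 = 7 − 6 = 1, and the invariant factors of ∂_1 are all 1, so H_0 = Z.
  H_1: rank ker ∂_1 − rank ∂_2 = (21 − 6) − 13 = 2, and the invariant factors of ∂_2 are all 1, so H_1 = Z^2.
  H_2: rank ker ∂_2 − rank ∂_3 = (14 − 13) − 0 = 1, and there is no ∂_3, so H_2 = Z.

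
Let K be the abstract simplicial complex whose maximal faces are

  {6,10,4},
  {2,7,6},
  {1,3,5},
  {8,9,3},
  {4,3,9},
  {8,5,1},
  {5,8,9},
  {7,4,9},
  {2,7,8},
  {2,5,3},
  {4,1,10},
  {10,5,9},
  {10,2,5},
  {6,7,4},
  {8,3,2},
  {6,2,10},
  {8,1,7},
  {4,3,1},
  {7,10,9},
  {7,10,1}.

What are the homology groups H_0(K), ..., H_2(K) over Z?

H_0 ≅ Z,  H_1 ≅ Z ⊕ Z/2Z,  H_2 = 0.

Take the total order 1 < 2 < 3 < 4 < 5 < 6 < 7 < 8 < 9 < 10 on the vertex set. Then K (dimension 2) consists of the simplices:

  0-simplices (10): [1], [2], [3], [4], [5], [6], [7], [8], [9], [10]
  1-simplices (30): (30 of them)
  2-simplices (20): (20 of them)

giving chain groups C_0 ≅ Z^10, C_1 ≅ Z^30, C_2 ≅ Z^20.

Boundary ∂_1: C_1 → C_0 maps an edge to its endpoints' difference, ∂[p,q] = q − p.
The 10×30 boundary matrix has rank 9 and Smith normal form diag(1,1,1,1,1,1,1,1,1).

Boundary ∂_2: C_2 → C_1 sends each 2-simplex [p,q,r] to [q,r] − [p,r] + [p,q]. For instance
  ∂[4,6,7] = [6,7] − [4,7] + [4,6],
  ∂[2,6,7] = [6,7] − [2,7] + [2,6].
As a 30×20 matrix over Z this has rank 20, with invariant factors (1,1,1,1,1,1,1,1,1,1,1,1,1,1,1,1,1,1,1,2).

Reading off H_k = ker ∂_k / im ∂_{k+1}:

  H_0: rank C_0 − rank ∂_1 = 10 − 9 = 1, and the invariant factors of ∂_1 are all 1, so H_0 = Z.
  H_1: rank ker ∂_1 − rank ∂_2 = (30 − 9) − 20 = 1, and ∂_2 has invariant factor 2 > 1, so H_1 = Z ⊕ Z/2Z.
  H_2: rank ker ∂_2 − rank ∂_3 = (20 − 20) − 0 = 0, and there is no ∂_3, so H_2 = 0.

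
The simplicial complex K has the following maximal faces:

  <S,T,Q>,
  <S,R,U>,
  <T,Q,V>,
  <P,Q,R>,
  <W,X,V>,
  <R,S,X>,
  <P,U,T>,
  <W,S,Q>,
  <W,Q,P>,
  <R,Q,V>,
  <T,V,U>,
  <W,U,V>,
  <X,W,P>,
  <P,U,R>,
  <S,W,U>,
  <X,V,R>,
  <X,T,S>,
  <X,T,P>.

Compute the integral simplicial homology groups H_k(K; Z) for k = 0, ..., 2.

H_0 ≅ Z,  H_1 ≅ Z^2,  H_2 ≅ Z.

K has 9 vertices, 27 edges, 18 triangles.
rank ∂_0 = 0, rank ∂_1 = 8 ⇒ b_0 = 9 − 0 − 8 = 1; all invariant factors of ∂_1 are 1 so no torsion. So H_0 ≅ Z.
rank ∂_1 = 8, rank ∂_2 = 17 ⇒ b_1 = 27 − 8 − 17 = 2; all invariant factors of ∂_2 are 1 so no torsion. So H_1 ≅ Z^2.
rank ∂_2 = 17, rank ∂_3 = 0 ⇒ b_2 = 18 − 17 − 0 = 1. So H_2 ≅ Z.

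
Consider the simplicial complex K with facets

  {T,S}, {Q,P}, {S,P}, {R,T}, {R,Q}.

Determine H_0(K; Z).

We work with the vertex ordering P < Q < R < S < T. The simplices of K, each written with vertices in increasing order, are:

  0-simplices (5): P, Q, R, S, T
  1-simplices (5): PQ, PS, QR, RT, ST

so the chain groups are C_0 ≅ Z^5, C_1 ≅ Z^5.

The boundary map ∂_1: C_1 → C_0 sends each edge [p,q] (with p < q) to q − p. For instance
  ∂QR = R − Q.
The resulting 5×5 matrix has rank 4, and its Smith normal form has invariant factors (1,1,1,1).

Computing H_k = (kernel of ∂_k) / (image of ∂_{k+1}):

  H_0: rank C_0 − rank ∂_1 = 5 − 4 = 1, and the invariant factors of ∂_1 are all 1, so H_0 = Z.

(K is a triangulation of the circle S^1.)

H_0 ≅ Z.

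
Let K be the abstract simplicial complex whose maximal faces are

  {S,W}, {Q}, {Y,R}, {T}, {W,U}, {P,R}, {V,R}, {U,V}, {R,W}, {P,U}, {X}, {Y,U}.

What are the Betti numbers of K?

b_0 = 4, b_1 = 3.

We work with the vertex ordering P < Q < R < S < T < U < V < W < X < Y. The simplices of K, each written with vertices in increasing order, are:

  0-simplices (10): P, Q, R, S, T, U, V, W, X, Y
  1-simplices (9): PR, PU, RV, RW, RY, SW, UV, UW, UY

giving chain groups C_0 ≅ Z^10, C_1 ≅ Z^9.

The boundary map ∂_1: C_1 → C_0 sends each edge [p,q] (with p < q) to q − p. For instance
  ∂UW = W − U.
The resulting 10×9 matrix has rank 6, and its Smith normal form has invariant factors (1,1,1,1,1,1).

Computing H_k = (kernel of ∂_k) / (image of ∂_{k+1}):

  H_0: rank C_0 − rank ∂_1 = 10 − 6 = 4, and the invariant factors of ∂_1 are all 1, so H_0 = Z^4.
  H_1: rank ker ∂_1 − rank ∂_2 = (9 − 6) − 0 = 3, and there is no ∂_2, so H_1 = Z^3.

Hence the Betti numbers are b_0 = 4, b_1 = 3.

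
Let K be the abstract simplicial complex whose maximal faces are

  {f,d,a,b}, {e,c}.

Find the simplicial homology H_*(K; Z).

H_0 ≅ Z^2,  H_1 = 0,  H_2 = 0,  H_3 = 0.

Take the total order a < b < c < d < e < f on the vertex set. Then K (dimension 3) consists of the simplices:

  0-simplices (6): a, b, c, d, e, f
  1-simplices (7): ab, ad, af, bd, bf, ce, df
  2-simplices (4): abd, abf, adf, bdf
  3-simplices (1): abdf

so the chain groups are C_0 ≅ Z^6, C_1 ≅ Z^7, C_2 ≅ Z^4, C_3 ≅ Z^1.

The boundary map ∂_1: C_1 → C_0 maps an edge to its endpoints' difference, ∂[p,q] = q − p. For instance
  ∂bf = f − b.
This gives a 6×7 integer matrix of rank 4; reducing to Smith normal form yields diagonal entries (1,1,1,1).

∂_2: C_2 → C_1 acts by ∂[p,q,r] = [q,r] − [p,r] + [p,q]. For instance
  ∂adf = df − af + ad,
  ∂abf = bf − af + ab.
The resulting 7×4 matrix has rank 3, and its Smith normal form has invariant factors (1,1,1).

The boundary map ∂_3: C_3 → C_2 sends each 3-simplex σ to the alternating sum Σ_i (−1)^i (σ with its i-th vertex removed). For instance
  ∂abdf = bdf − adf + abf − abd.
This gives a 4×1 integer matrix of rank 1; reducing to Smith normal form yields diagonal entries (1).

Now H_k = ker ∂_k / im ∂_{k+1}, so:

  H_0: rank C_0 − rank ∂_1 = 6 − 4 = 2, and the invariant factors of ∂_1 are all 1, so H_0 = Z^2.
  H_1: rank ker ∂_1 − rank ∂_2 = (7 − 4) − 3 = 0, and the invariant factors of ∂_2 are all 1, so H_1 = 0.
  H_2: rank ker ∂_2 − rank ∂_3 = (4 − 3) − 1 = 0, and the invariant factors of ∂_3 are all 1, so H_2 = 0.
  H_3: rank ker ∂_3 − rank ∂_4 = (1 − 1) − 0 = 0, and there is no ∂_4, so H_3 = 0.

As a check, the Euler characteristic is 6 − 7 + 4 − 1 = 2, which agrees with 2 − 0 + 0 − 0 = 2.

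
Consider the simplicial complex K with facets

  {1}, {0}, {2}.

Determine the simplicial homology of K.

Fix the vertex order 0 < 1 < 2 and write every simplex with vertices in increasing order. Then dim K = 0 and the simplices of K are:

  0-simplices (3): [0], [1], [2]

Hence C_0 ≅ Z^3.

From H_k ≅ ker(∂_k) / im(∂_{k+1}) we obtain:

  H_0: rank C_0 − rank ∂_1 = 3 − 0 = 3, and there is no ∂_1, so H_0 = Z^3.

H_0 ≅ Z^3.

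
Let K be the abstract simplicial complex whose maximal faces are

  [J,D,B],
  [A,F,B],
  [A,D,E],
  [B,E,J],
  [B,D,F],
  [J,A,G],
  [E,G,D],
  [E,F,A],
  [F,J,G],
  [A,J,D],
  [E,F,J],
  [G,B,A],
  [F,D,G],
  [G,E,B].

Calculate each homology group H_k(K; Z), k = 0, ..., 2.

H_0 ≅ Z,  H_1 ≅ Z^2,  H_2 ≅ Z.

Fix the vertex order A < B < D < E < F < G < J and write every simplex with vertices in increasing order. Then dim K = 2 and the simplices of K are:

  0-simplices (7): A, B, D, E, F, G, J
  1-simplices (21): AB, AD, AE, AF, AG, AJ, BD, BE, BF, BG, BJ, DE, DF, DG, DJ, EF, EG, EJ, FG, FJ, GJ
  2-simplices (14): ABF, ABG, ADE, ADJ, AEF, AGJ, BDF, BDJ, BEG, BEJ, DEG, DFG, EFJ, FGJ

Hence C_0 ≅ Z^7, C_1 ≅ Z^21, C_2 ≅ Z^14.

∂_1: C_1 → C_0 sends each edge [p,q] (with p < q) to q − p. For instance
  ∂AE = E − A.
As a 7×21 matrix over Z this has rank 6, with invariant factors (1,1,1,1,1,1).

∂_2: C_2 → C_1 sends each 2-simplex [p,q,r] to [q,r] − [p,r] + [p,q]. For instance
  ∂BDJ = DJ − BJ + BD,
  ∂ADJ = DJ − AJ + AD.
The resulting 21×14 matrix has rank 13, and its Smith normal form has invariant factors (1,1,1,1,1,1,1,1,1,1,1,1,1).

Now H_k = ker ∂_k / im ∂_{k+1}, so:

  H_0: rank C_0 − rank ∂_1 = 7 − 6 = 1, and the invariant factors of ∂_1 are all 1, so H_0 ≅ Z.
  H_1: rank ker ∂_1 − rank ∂_2 = (21 − 6) − 13 = 2, and the invariant factors of ∂_2 are all 1, so H_1 ≅ Z^2.
  H_2: rank ker ∂_2 − rank ∂_3 = (14 − 13) − 0 = 1, and there is no ∂_3, so H_2 ≅ Z.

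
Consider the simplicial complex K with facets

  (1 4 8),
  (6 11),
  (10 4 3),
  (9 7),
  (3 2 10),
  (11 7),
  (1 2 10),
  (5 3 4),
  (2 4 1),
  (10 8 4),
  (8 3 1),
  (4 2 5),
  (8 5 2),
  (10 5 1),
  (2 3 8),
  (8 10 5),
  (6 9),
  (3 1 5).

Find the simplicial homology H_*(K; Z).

Order the vertices as 1 < 2 < 3 < 4 < 5 < 6 < 7 < 8 < 9 < 10 < 11. Listing each simplex with vertices in this order, K has dimension 2 with simplices:

  0-simplices (11): [1], [2], [3], [4], [5], [6], [7], [8], [9], [10], [11]
  1-simplices (25): (25 of them)
  2-simplices (14): [1,2,4], [1,2,10], [1,3,5], [1,3,8], [1,4,8], [1,5,10], [2,3,8], [2,3,10], [2,4,5], [2,5,8], [3,4,5], [3,4,10], [4,8,10], [5,8,10]

so the chain groups are C_0 ≅ Z^11, C_1 ≅ Z^25, C_2 ≅ Z^14.

Boundary ∂_1: C_1 → C_0 is given by ∂[p,q] = [q] − [p]. For instance
  ∂[1,3] = [3] − [1].
This gives a 11×25 integer matrix of rank 9; reducing to Smith normal form yields diagonal entries (1,1,1,1,1,1,1,1,1).

∂_2: C_2 → C_1 acts by ∂[p,q,r] = [q,r] − [p,r] + [p,q]. For instance
  ∂[1,3,5] = [3,5] − [1,5] + [1,3],
  ∂[3,4,10] = [4,10] − [3,10] + [3,4].
The resulting 25×14 matrix has rank 13, and its Smith normal form has invariant factors (1,1,1,1,1,1,1,1,1,1,1,1,1).

From H_k ≅ ker(∂_k) / im(∂_{k+1}) we obtain:

  H_0: rank C_0 − rank ∂_1 = 11 − 9 = 2, and the invariant factors of ∂_1 are all 1, so H_0 ≅ Z^2.
  H_1: rank ker ∂_1 − rank ∂_2 = (25 − 9) − 13 = 3, and the invariant factors of ∂_2 are all 1, so H_1 ≅ Z^3.
  H_2: rank ker ∂_2 − rank ∂_3 = (14 − 13) − 0 = 1, and there is no ∂_3, so H_2 ≅ Z.

H_0 ≅ Z^2,  H_1 ≅ Z^3,  H_2 ≅ Z.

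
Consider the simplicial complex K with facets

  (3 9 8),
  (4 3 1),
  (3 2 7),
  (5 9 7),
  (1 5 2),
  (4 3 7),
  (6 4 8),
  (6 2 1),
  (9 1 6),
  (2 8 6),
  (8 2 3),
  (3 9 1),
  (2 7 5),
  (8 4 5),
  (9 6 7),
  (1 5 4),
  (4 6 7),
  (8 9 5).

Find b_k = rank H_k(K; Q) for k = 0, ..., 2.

b_0 = 1, b_1 = 2, b_2 = 1.

K has 9 vertices, 27 edges, 18 triangles.
rank ∂_0 = 0, rank ∂_1 = 8 ⇒ b_0 = 9 − 0 − 8 = 1; all invariant factors of ∂_1 are 1 so no torsion. So H_0 = Z.
rank ∂_1 = 8, rank ∂_2 = 17 ⇒ b_1 = 27 − 8 − 17 = 2; all invariant factors of ∂_2 are 1 so no torsion. So H_1 = Z^2.
rank ∂_2 = 17, rank ∂_3 = 0 ⇒ b_2 = 18 − 17 − 0 = 1. So H_2 = Z.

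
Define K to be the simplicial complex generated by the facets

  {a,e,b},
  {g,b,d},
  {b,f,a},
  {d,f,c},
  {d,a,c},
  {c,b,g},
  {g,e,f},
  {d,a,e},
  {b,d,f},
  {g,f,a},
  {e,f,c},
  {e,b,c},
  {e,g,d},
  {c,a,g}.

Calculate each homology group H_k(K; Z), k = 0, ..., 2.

H_0 = Z,  H_1 = Z^2,  H_2 = Z.

Take the total order a < b < c < d < e < f < g on the vertex set. Then K (dimension 2) consists of the simplices:

  0-simplices (7): a, b, c, d, e, f, g
  1-simplices (21): ab, ac, ad, ae, af, ag, bc, bd, be, bf, bg, cd, ce, cf, cg, de, df, dg, ef, eg, fg
  2-simplices (14): abe, abf, acd, acg, ade, afg, bce, bcg, bdf, bdg, cdf, cef, deg, efg

giving chain groups C_0 ≅ Z^7, C_1 ≅ Z^21, C_2 ≅ Z^14.

The boundary map ∂_1: C_1 → C_0 maps an edge to its endpoints' difference, ∂[p,q] = q − p. For instance
  ∂df = f − d.
The resulting 7×21 matrix has rank 6, and its Smith normal form has invariant factors (1,1,1,1,1,1).

Boundary ∂_2: C_2 → C_1 acts by ∂[p,q,r] = [q,r] − [p,r] + [p,q]. For instance
  ∂bdg = dg − bg + bd,
  ∂afg = fg − ag + af.
This gives a 21×14 integer matrix of rank 13; reducing to Smith normal form yields diagonal entries (1,1,1,1,1,1,1,1,1,1,1,1,1).

Computing H_k = (kernel of ∂_k) / (image of ∂_{k+1}):

  H_0: rank C_0 − rank ∂_1 = 7 − 6 = 1, and the invariant factors of ∂_1 are all 1, so H_0 ≅ Z.
  H_1: rank ker ∂_1 − rank ∂_2 = (21 − 6) − 13 = 2, and the invariant factors of ∂_2 are all 1, so H_1 ≅ Z^2.
  H_2: rank ker ∂_2 − rank ∂_3 = (14 − 13) − 0 = 1, and there is no ∂_3, so H_2 ≅ Z.

As a check, the Euler characteristic is 7 − 21 + 14 = 0, which agrees with 1 − 2 + 1 = 0.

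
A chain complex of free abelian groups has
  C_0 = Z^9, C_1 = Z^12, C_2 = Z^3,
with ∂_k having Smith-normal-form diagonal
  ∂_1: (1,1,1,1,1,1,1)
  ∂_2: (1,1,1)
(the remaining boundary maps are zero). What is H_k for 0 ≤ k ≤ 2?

H_0: b_0 = 9 − 0 − 7 = 2; torsion from ∂_1 factors > 1: none. So H_0 = Z^2.
H_1: b_1 = 12 − 7 − 3 = 2; torsion from ∂_2 factors > 1: none. So H_1 = Z^2.
H_2: b_2 = 3 − 3 − 0 = 0; torsion from ∂_3 factors > 1: none. So H_2 = 0.

H_0 = Z^2,  H_1 = Z^2,  H_2 = 0.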